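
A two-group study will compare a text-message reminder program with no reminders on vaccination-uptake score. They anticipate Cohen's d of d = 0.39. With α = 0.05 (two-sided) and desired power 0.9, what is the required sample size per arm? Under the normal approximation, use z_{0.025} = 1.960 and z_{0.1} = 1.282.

For two independent groups with equal n: n = 2·((z_{α/2} + z_β) / d)².
z_{α/2} + z_β = 1.960 + 1.282 = 3.242.
n = 2 × (3.242 / 0.39)² = 2 × 8.313² = 2 × 69.10 = 138.2.
Round up to the next whole participant.

n = 139 per group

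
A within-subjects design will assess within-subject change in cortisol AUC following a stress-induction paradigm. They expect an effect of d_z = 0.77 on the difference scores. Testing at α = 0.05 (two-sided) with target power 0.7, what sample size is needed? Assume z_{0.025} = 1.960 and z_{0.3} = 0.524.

For a paired (one-sample on differences) test: n = ((z_{α/2} + z_β) / d)².
z_{α/2} + z_β = 1.960 + 0.524 = 2.484.
n = (2.484 / 0.77)² = 3.226² = 10.41.
Round up.

n = 11 pairs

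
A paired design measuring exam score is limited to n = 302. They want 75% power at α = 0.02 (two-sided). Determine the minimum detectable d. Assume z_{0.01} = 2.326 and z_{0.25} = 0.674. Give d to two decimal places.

d_min ≈ 0.17

For a single sample (or paired design) of n = 302: d_min = (z_{α/2} + z_β)/√n.
z-sum = 2.326 + 0.674 = 3.000.
d_min = 3.000 / √302 = 3.000 / 17.378 = 0.173.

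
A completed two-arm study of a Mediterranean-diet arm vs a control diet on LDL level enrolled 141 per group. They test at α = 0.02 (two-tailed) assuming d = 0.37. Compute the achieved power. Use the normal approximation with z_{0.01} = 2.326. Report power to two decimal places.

power ≈ 0.78

For two equal groups, power = Φ(d·√(n/2) − z_{α/2}).
d·√(n/2) = 0.37 × √(141/2) = 0.37 × 8.396 = 3.107.
z_β = 3.107 − 2.326 = 0.781.
Power = Φ(0.781) = 0.783.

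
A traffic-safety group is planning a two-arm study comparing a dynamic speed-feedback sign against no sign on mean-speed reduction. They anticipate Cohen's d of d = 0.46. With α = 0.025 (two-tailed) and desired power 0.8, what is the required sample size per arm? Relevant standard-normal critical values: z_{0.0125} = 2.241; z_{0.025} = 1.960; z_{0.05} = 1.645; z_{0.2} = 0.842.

For two independent groups with equal n: n = 2·((z_{α/2} + z_β) / d)².
z_{α/2} + z_β = 2.241 + 0.842 = 3.083.
n = 2 × (3.083 / 0.46)² = 2 × 6.702² = 2 × 44.92 = 89.8.
Round up to the next whole participant.

n = 90 per group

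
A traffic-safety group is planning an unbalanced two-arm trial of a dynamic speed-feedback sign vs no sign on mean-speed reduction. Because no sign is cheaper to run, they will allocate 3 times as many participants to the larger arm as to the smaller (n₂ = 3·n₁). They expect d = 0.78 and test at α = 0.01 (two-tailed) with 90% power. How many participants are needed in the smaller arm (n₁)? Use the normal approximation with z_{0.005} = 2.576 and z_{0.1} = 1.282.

n₁ = 33

With allocation ratio k = n₂/n₁ = 3, Var(x̄₁−x̄₂) = σ²(1/n₁ + 1/(k·n₁)) = σ²·(k+1)/(k·n₁).
So n₁ = (1 + 1/k)·((z_{α/2} + z_β)/d)² = 1.333 × (3.858/0.78)².
n₁ = 1.333 × 24.46 = 32.6.
Round up: n₁ = 33, giving n₂ = 3 × 33 = 99.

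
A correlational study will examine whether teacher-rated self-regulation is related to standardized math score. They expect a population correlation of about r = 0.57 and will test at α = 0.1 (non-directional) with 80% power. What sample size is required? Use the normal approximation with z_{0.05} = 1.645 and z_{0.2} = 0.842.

Fisher's z: C = ½·ln((1+r)/(1−r)) = ½·ln(3.6512) = 0.6475.
n = ((z_{α/2} + z_β)/C)² + 3.
(1.645 + 0.842) / 0.6475 = 2.487 / 0.6475 = 3.841.
n = 3.841² + 3 = 14.75 + 3 = 17.8.
Round up.

n = 18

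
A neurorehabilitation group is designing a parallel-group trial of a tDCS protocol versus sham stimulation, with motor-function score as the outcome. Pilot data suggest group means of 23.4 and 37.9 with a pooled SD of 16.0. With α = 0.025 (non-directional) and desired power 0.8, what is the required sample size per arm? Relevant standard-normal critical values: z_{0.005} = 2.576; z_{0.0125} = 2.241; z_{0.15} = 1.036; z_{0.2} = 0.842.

Cohen's d = |M₁ − M₂| / SD_pooled = |23.4 − 37.9| / 16.0 = 14.5 / 16.0 = 0.906.
For two independent groups with equal n: n = 2·((z_{α/2} + z_β) / d)².
z_{α/2} + z_β = 2.241 + 0.842 = 3.083.
n = 2 × (3.083 / 0.906)² = 2 × 3.403² = 2 × 11.58 = 23.2.
Round up to the next whole participant.

n = 24 per group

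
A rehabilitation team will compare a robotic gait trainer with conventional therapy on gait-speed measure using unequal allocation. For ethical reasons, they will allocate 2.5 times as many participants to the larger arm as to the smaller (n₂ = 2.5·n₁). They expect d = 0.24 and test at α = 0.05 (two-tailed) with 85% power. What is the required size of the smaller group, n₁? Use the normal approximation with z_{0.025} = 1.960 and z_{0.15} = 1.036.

With allocation ratio k = n₂/n₁ = 2.5, Var(x̄₁−x̄₂) = σ²(1/n₁ + 1/(k·n₁)) = σ²·(k+1)/(k·n₁).
So n₁ = (1 + 1/k)·((z_{α/2} + z_β)/d)² = 1.400 × (2.996/0.24)².
n₁ = 1.400 × 155.83 = 218.2.
Round up: n₁ = 219, giving n₂ = ⌈2.5 × 219⌉ = ⌈547.5⌉ = 548.

n₁ = 219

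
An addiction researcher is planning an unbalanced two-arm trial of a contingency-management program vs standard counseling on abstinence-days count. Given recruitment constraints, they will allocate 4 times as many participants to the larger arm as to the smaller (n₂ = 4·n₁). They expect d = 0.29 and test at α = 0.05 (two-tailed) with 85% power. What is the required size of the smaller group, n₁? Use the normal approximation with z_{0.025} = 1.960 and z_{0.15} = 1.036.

With allocation ratio k = n₂/n₁ = 4, Var(x̄₁−x̄₂) = σ²(1/n₁ + 1/(k·n₁)) = σ²·(k+1)/(k·n₁).
So n₁ = (1 + 1/k)·((z_{α/2} + z_β)/d)² = 1.250 × (2.996/0.29)².
n₁ = 1.250 × 106.73 = 133.4.
Round up: n₁ = 134, giving n₂ = 4 × 134 = 536.

n₁ = 134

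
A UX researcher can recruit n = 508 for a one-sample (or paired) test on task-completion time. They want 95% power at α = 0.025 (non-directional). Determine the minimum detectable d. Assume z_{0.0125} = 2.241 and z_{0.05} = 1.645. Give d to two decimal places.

d_min ≈ 0.17

For a single sample (or paired design) of n = 508: d_min = (z_{α/2} + z_β)/√n.
z-sum = 2.241 + 1.645 = 3.886.
d_min = 3.886 / √508 = 3.886 / 22.539 = 0.172.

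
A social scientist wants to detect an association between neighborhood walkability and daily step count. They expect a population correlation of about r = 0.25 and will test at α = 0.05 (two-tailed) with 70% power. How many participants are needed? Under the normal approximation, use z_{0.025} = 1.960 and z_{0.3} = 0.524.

n = 98

Fisher's z: C = ½·ln((1+r)/(1−r)) = ½·ln(1.6667) = 0.2554.
n = ((z_{α/2} + z_β)/C)² + 3.
(1.960 + 0.524) / 0.2554 = 2.484 / 0.2554 = 9.726.
n = 9.726² + 3 = 94.59 + 3 = 97.6.
Round up.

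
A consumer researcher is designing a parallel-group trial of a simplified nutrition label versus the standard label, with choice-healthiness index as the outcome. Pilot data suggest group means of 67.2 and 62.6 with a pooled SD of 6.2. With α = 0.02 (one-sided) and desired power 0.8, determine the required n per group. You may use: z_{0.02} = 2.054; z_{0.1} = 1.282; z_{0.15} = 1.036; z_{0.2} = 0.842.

Cohen's d = |M₁ − M₂| / SD_pooled = |67.2 − 62.6| / 6.2 = 4.6 / 6.2 = 0.742.
For two independent groups with equal n: n = 2·((z_{α} + z_β) / d)².
z_{α} + z_β = 2.054 + 0.842 = 2.896.
n = 2 × (2.896 / 0.742)² = 2 × 3.903² = 2 × 15.23 = 30.5.
Round up to the next whole participant.

n = 31 per group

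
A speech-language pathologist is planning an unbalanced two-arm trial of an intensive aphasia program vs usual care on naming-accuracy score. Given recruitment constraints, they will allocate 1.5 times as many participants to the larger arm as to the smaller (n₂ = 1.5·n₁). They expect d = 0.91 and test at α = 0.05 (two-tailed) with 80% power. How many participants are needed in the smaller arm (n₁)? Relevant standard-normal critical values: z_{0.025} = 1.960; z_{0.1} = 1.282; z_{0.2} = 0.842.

n₁ = 16

With allocation ratio k = n₂/n₁ = 1.5, Var(x̄₁−x̄₂) = σ²(1/n₁ + 1/(k·n₁)) = σ²·(k+1)/(k·n₁).
So n₁ = (1 + 1/k)·((z_{α/2} + z_β)/d)² = 1.667 × (2.802/0.91)².
n₁ = 1.667 × 9.48 = 15.8.
Round up: n₁ = 16, giving n₂ = 1.5 × 16 = 24.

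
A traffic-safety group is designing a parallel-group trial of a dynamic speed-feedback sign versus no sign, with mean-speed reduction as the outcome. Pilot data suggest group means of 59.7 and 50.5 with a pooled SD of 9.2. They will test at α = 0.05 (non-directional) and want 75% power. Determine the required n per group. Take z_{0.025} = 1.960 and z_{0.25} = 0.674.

Cohen's d = |M₁ − M₂| / SD_pooled = |59.7 − 50.5| / 9.2 = 9.2 / 9.2 = 1.000.
For two independent groups with equal n: n = 2·((z_{α/2} + z_β) / d)².
z_{α/2} + z_β = 1.960 + 0.674 = 2.634.
n = 2 × (2.634 / 1.000)² = 2 × 2.634² = 2 × 6.94 = 13.9.
Round up to the next whole participant.

n = 14 per group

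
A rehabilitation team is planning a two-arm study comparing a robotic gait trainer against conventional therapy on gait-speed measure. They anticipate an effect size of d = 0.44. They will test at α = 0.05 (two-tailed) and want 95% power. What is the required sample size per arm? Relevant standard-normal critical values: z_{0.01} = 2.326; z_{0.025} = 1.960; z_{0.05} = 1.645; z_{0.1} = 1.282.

For two independent groups with equal n: n = 2·((z_{α/2} + z_β) / d)².
z_{α/2} + z_β = 1.960 + 1.645 = 3.605.
n = 2 × (3.605 / 0.44)² = 2 × 8.193² = 2 × 67.13 = 134.3.
Round up to the next whole participant.

n = 135 per group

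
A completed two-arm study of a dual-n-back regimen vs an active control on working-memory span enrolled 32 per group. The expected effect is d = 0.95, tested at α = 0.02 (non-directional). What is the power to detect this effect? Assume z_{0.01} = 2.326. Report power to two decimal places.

For two equal groups, power = Φ(d·√(n/2) − z_{α/2}).
d·√(n/2) = 0.95 × √(32/2) = 0.95 × 4.000 = 3.800.
z_β = 3.800 − 2.326 = 1.474.
Power = Φ(1.474) = 0.930.

power ≈ 0.93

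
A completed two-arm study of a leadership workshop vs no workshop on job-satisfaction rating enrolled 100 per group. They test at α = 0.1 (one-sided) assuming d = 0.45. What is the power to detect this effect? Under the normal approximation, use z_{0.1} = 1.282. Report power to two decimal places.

power ≈ 0.97

For two equal groups, power = Φ(d·√(n/2) − z_{α}).
d·√(n/2) = 0.45 × √(100/2) = 0.45 × 7.071 = 3.182.
z_β = 3.182 − 1.282 = 1.900.
Power = Φ(1.900) = 0.971.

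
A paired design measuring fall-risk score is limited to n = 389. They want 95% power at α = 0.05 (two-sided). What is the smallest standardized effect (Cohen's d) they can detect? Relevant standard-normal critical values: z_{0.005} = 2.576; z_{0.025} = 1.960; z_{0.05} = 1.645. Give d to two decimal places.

d_min ≈ 0.18

For a single sample (or paired design) of n = 389: d_min = (z_{α/2} + z_β)/√n.
z-sum = 1.960 + 1.645 = 3.605.
d_min = 3.605 / √389 = 3.605 / 19.723 = 0.183.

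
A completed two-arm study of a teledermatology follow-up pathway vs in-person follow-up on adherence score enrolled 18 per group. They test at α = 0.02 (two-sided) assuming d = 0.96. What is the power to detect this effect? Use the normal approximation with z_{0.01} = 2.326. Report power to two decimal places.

power ≈ 0.71

For two equal groups, power = Φ(d·√(n/2) − z_{α/2}).
d·√(n/2) = 0.96 × √(18/2) = 0.96 × 3.000 = 2.880.
z_β = 2.880 − 2.326 = 0.554.
Power = Φ(0.554) = 0.710.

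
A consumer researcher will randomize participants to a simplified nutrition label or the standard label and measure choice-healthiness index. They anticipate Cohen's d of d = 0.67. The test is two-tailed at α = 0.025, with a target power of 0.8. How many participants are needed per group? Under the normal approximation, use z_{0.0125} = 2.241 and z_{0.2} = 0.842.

n = 43 per group

For two independent groups with equal n: n = 2·((z_{α/2} + z_β) / d)².
z_{α/2} + z_β = 2.241 + 0.842 = 3.083.
n = 2 × (3.083 / 0.67)² = 2 × 4.601² = 2 × 21.17 = 42.3.
Round up to the next whole participant.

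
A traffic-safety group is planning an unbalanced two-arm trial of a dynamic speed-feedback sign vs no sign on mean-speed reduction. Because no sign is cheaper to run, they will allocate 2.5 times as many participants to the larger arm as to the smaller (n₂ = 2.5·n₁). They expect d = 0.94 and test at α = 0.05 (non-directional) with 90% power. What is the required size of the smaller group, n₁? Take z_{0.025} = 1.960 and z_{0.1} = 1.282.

With allocation ratio k = n₂/n₁ = 2.5, Var(x̄₁−x̄₂) = σ²(1/n₁ + 1/(k·n₁)) = σ²·(k+1)/(k·n₁).
So n₁ = (1 + 1/k)·((z_{α/2} + z_β)/d)² = 1.400 × (3.242/0.94)².
n₁ = 1.400 × 11.90 = 16.7.
Round up: n₁ = 17, giving n₂ = ⌈2.5 × 17⌉ = ⌈42.5⌉ = 43.

n₁ = 17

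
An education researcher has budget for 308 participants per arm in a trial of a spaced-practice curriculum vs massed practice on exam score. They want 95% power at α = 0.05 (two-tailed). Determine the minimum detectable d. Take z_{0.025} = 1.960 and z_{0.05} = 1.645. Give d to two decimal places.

d_min ≈ 0.29

For two independent groups of n = 308 each: d_min = (z_{α/2} + z_β)·√(2/n).
z-sum = 1.960 + 1.645 = 3.605.
d_min = 3.605 × √(2/308) = 3.605 × 0.0806 = 0.290.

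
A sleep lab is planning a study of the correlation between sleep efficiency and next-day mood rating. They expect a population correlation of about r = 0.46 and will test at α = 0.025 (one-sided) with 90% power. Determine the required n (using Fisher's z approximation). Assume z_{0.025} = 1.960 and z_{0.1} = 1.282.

Fisher's z: C = ½·ln((1+r)/(1−r)) = ½·ln(2.7037) = 0.4973.
n = ((z_{α} + z_β)/C)² + 3.
(1.960 + 1.282) / 0.4973 = 3.242 / 0.4973 = 6.519.
n = 6.519² + 3 = 42.50 + 3 = 45.5.
Round up.

n = 46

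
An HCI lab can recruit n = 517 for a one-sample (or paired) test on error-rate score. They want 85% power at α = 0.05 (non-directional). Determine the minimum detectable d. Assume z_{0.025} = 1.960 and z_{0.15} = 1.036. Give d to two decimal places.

d_min ≈ 0.13

For a single sample (or paired design) of n = 517: d_min = (z_{α/2} + z_β)/√n.
z-sum = 1.960 + 1.036 = 2.996.
d_min = 2.996 / √517 = 2.996 / 22.738 = 0.132.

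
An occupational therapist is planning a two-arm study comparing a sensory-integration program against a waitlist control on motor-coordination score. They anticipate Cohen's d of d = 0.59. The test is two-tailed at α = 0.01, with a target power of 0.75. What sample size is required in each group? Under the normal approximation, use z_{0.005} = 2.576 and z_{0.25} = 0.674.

n = 61 per group

For two independent groups with equal n: n = 2·((z_{α/2} + z_β) / d)².
z_{α/2} + z_β = 2.576 + 0.674 = 3.250.
n = 2 × (3.250 / 0.59)² = 2 × 5.508² = 2 × 30.34 = 60.7.
Round up to the next whole participant.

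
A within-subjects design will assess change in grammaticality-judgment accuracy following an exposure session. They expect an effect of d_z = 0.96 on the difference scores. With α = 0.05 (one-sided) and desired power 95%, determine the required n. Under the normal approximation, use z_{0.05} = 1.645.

For a paired (one-sample on differences) test: n = ((z_{α} + z_β) / d)².
z_{α} + z_β = 1.645 + 1.645 = 3.290.
n = (3.290 / 0.96)² = 3.427² = 11.74.
Round up.

n = 12 pairs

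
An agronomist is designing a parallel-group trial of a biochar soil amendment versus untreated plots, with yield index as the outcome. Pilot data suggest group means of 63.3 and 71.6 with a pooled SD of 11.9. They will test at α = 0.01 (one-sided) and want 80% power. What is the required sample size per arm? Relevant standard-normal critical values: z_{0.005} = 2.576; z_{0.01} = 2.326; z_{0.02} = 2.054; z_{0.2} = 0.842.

n = 42 per group

Cohen's d = |M₁ − M₂| / SD_pooled = |63.3 − 71.6| / 11.9 = 8.3 / 11.9 = 0.697.
For two independent groups with equal n: n = 2·((z_{α} + z_β) / d)².
z_{α} + z_β = 2.326 + 0.842 = 3.168.
n = 2 × (3.168 / 0.697)² = 2 × 4.545² = 2 × 20.66 = 41.3.
Round up to the next whole participant.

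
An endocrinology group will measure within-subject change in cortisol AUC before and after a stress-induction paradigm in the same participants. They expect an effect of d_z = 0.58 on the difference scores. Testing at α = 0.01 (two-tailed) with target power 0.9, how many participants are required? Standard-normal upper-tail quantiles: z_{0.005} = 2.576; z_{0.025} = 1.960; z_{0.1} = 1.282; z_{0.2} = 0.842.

For a paired (one-sample on differences) test: n = ((z_{α/2} + z_β) / d)².
z_{α/2} + z_β = 2.576 + 1.282 = 3.858.
n = (3.858 / 0.58)² = 6.652² = 44.25.
Round up.

n = 45 pairs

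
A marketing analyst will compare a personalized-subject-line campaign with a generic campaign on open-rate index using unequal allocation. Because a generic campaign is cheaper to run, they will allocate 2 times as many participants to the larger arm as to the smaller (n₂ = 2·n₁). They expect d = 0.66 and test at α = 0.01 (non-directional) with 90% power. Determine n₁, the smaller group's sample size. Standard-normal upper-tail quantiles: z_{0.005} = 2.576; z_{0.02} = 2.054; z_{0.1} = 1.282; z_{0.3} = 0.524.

n₁ = 52

With allocation ratio k = n₂/n₁ = 2, Var(x̄₁−x̄₂) = σ²(1/n₁ + 1/(k·n₁)) = σ²·(k+1)/(k·n₁).
So n₁ = (1 + 1/k)·((z_{α/2} + z_β)/d)² = 1.500 × (3.858/0.66)².
n₁ = 1.500 × 34.17 = 51.3.
Round up: n₁ = 52, giving n₂ = 2 × 52 = 104.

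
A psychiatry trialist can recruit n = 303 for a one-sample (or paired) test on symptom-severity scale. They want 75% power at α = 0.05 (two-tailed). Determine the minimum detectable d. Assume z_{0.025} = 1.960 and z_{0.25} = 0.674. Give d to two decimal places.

For a single sample (or paired design) of n = 303: d_min = (z_{α/2} + z_β)/√n.
z-sum = 1.960 + 0.674 = 2.634.
d_min = 2.634 / √303 = 2.634 / 17.407 = 0.151.

d_min ≈ 0.15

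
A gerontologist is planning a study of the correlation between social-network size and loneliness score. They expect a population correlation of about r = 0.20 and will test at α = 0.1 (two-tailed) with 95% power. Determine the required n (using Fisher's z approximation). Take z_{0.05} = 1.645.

n = 267

Fisher's z: C = ½·ln((1+r)/(1−r)) = ½·ln(1.5000) = 0.2027.
n = ((z_{α/2} + z_β)/C)² + 3.
(1.645 + 1.645) / 0.2027 = 3.290 / 0.2027 = 16.231.
n = 16.231² + 3 = 263.44 + 3 = 266.4.
Round up.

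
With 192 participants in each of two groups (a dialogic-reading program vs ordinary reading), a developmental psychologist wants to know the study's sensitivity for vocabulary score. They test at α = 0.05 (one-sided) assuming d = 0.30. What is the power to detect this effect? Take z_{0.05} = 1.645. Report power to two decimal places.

power ≈ 0.90

For two equal groups, power = Φ(d·√(n/2) − z_{α}).
d·√(n/2) = 0.30 × √(192/2) = 0.30 × 9.798 = 2.939.
z_β = 2.939 − 1.645 = 1.294.
Power = Φ(1.294) = 0.902.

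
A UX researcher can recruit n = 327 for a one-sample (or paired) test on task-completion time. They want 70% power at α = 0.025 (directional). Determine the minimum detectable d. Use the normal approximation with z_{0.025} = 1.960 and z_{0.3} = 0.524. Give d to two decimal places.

For a single sample (or paired design) of n = 327: d_min = (z_{α} + z_β)/√n.
z-sum = 1.960 + 0.524 = 2.484.
d_min = 2.484 / √327 = 2.484 / 18.083 = 0.137.

d_min ≈ 0.14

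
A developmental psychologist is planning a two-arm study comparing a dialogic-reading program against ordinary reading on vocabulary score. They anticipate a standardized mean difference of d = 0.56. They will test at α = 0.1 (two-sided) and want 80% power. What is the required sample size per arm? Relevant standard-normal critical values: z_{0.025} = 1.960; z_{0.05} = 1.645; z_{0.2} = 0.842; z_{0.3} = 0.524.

For two independent groups with equal n: n = 2·((z_{α/2} + z_β) / d)².
z_{α/2} + z_β = 1.645 + 0.842 = 2.487.
n = 2 × (2.487 / 0.56)² = 2 × 4.441² = 2 × 19.72 = 39.4.
Round up to the next whole participant.

n = 40 per group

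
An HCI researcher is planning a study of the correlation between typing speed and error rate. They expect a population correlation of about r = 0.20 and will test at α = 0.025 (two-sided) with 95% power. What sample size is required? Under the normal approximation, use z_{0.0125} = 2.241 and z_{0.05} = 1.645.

n = 371

Fisher's z: C = ½·ln((1+r)/(1−r)) = ½·ln(1.5000) = 0.2027.
n = ((z_{α/2} + z_β)/C)² + 3.
(2.241 + 1.645) / 0.2027 = 3.886 / 0.2027 = 19.171.
n = 19.171² + 3 = 367.53 + 3 = 370.5.
Round up.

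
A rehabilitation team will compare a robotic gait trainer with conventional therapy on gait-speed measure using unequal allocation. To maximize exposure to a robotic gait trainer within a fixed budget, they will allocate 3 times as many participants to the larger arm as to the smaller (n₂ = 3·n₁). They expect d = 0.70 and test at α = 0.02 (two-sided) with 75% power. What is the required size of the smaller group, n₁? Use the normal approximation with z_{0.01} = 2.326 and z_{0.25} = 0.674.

With allocation ratio k = n₂/n₁ = 3, Var(x̄₁−x̄₂) = σ²(1/n₁ + 1/(k·n₁)) = σ²·(k+1)/(k·n₁).
So n₁ = (1 + 1/k)·((z_{α/2} + z_β)/d)² = 1.333 × (3.000/0.70)².
n₁ = 1.333 × 18.37 = 24.5.
Round up: n₁ = 25, giving n₂ = 3 × 25 = 75.

n₁ = 25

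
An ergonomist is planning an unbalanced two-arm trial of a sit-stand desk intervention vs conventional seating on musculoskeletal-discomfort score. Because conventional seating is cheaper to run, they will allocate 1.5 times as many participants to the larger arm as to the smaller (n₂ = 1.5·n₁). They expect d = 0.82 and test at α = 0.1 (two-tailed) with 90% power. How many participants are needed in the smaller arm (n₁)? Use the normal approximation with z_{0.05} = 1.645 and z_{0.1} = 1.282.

With allocation ratio k = n₂/n₁ = 1.5, Var(x̄₁−x̄₂) = σ²(1/n₁ + 1/(k·n₁)) = σ²·(k+1)/(k·n₁).
So n₁ = (1 + 1/k)·((z_{α/2} + z_β)/d)² = 1.667 × (2.927/0.82)².
n₁ = 1.667 × 12.74 = 21.2.
Round up: n₁ = 22, giving n₂ = 1.5 × 22 = 33.

n₁ = 22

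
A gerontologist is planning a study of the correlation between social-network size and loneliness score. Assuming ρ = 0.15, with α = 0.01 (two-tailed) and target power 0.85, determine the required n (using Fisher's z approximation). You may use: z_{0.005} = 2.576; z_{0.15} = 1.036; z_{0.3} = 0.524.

n = 575

Fisher's z: C = ½·ln((1+r)/(1−r)) = ½·ln(1.3529) = 0.1511.
n = ((z_{α/2} + z_β)/C)² + 3.
(2.576 + 1.036) / 0.1511 = 3.612 / 0.1511 = 23.905.
n = 23.905² + 3 = 571.43 + 3 = 574.4.
Round up.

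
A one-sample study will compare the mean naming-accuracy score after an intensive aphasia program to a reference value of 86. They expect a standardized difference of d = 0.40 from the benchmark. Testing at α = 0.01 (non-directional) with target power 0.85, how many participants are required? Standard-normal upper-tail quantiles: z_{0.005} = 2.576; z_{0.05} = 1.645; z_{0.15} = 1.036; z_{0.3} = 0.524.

For a one-sample test: n = ((z_{α/2} + z_β) / d)².
z_{α/2} + z_β = 2.576 + 1.036 = 3.612.
n = (3.612 / 0.40)² = 9.030² = 81.54.
Round up.

n = 82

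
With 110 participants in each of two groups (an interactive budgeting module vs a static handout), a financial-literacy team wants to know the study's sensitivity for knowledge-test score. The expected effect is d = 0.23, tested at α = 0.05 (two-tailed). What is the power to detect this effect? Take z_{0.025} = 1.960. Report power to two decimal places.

power ≈ 0.40

For two equal groups, power = Φ(d·√(n/2) − z_{α/2}).
d·√(n/2) = 0.23 × √(110/2) = 0.23 × 7.416 = 1.706.
z_β = 1.706 − 1.960 = -0.254.
Power = Φ(-0.254) = 0.400.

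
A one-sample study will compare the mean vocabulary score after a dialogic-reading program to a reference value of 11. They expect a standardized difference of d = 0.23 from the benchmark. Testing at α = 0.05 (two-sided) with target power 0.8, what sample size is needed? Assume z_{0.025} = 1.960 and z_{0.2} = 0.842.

For a one-sample test: n = ((z_{α/2} + z_β) / d)².
z_{α/2} + z_β = 1.960 + 0.842 = 2.802.
n = (2.802 / 0.23)² = 12.183² = 148.42.
Round up.

n = 149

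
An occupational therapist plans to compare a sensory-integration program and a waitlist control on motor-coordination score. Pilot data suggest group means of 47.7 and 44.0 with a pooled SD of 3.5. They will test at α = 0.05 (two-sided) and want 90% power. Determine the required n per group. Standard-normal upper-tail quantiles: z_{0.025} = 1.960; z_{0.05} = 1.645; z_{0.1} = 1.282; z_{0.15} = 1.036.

n = 19 per group

Cohen's d = |M₁ − M₂| / SD_pooled = |47.7 − 44.0| / 3.5 = 3.7 / 3.5 = 1.057.
For two independent groups with equal n: n = 2·((z_{α/2} + z_β) / d)².
z_{α/2} + z_β = 1.960 + 1.282 = 3.242.
n = 2 × (3.242 / 1.057)² = 2 × 3.067² = 2 × 9.41 = 18.8.
Round up to the next whole participant.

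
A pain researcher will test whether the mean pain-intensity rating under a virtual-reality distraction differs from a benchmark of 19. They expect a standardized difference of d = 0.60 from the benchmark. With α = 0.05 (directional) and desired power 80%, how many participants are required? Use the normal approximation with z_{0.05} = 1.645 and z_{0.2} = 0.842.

n = 18

For a one-sample test: n = ((z_{α} + z_β) / d)².
z_{α} + z_β = 1.645 + 0.842 = 2.487.
n = (2.487 / 0.60)² = 4.145² = 17.18.
Round up.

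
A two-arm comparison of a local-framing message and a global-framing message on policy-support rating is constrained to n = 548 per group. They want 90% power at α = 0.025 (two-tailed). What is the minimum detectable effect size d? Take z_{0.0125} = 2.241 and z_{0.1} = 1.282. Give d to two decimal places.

d_min ≈ 0.21

For two independent groups of n = 548 each: d_min = (z_{α/2} + z_β)·√(2/n).
z-sum = 2.241 + 1.282 = 3.523.
d_min = 3.523 × √(2/548) = 3.523 × 0.0604 = 0.213.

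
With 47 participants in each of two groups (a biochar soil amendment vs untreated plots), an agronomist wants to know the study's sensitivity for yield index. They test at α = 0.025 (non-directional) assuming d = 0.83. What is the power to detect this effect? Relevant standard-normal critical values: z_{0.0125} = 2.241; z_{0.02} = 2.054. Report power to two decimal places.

For two equal groups, power = Φ(d·√(n/2) − z_{α/2}).
d·√(n/2) = 0.83 × √(47/2) = 0.83 × 4.848 = 4.024.
z_β = 4.024 − 2.241 = 1.783.
Power = Φ(1.783) = 0.963.

power ≈ 0.96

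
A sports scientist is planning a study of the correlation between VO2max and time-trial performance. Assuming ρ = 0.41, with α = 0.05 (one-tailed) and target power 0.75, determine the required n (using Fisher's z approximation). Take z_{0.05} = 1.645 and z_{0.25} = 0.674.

n = 32

Fisher's z: C = ½·ln((1+r)/(1−r)) = ½·ln(2.3898) = 0.4356.
n = ((z_{α} + z_β)/C)² + 3.
(1.645 + 0.674) / 0.4356 = 2.319 / 0.4356 = 5.324.
n = 5.324² + 3 = 28.34 + 3 = 31.3.
Round up.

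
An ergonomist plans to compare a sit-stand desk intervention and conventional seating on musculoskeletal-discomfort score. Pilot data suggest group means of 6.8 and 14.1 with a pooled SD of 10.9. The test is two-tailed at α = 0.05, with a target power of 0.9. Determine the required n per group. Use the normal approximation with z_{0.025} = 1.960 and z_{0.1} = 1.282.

n = 47 per group

Cohen's d = |M₁ − M₂| / SD_pooled = |6.8 − 14.1| / 10.9 = 7.3 / 10.9 = 0.670.
For two independent groups with equal n: n = 2·((z_{α/2} + z_β) / d)².
z_{α/2} + z_β = 1.960 + 1.282 = 3.242.
n = 2 × (3.242 / 0.670)² = 2 × 4.839² = 2 × 23.41 = 46.8.
Round up to the next whole participant.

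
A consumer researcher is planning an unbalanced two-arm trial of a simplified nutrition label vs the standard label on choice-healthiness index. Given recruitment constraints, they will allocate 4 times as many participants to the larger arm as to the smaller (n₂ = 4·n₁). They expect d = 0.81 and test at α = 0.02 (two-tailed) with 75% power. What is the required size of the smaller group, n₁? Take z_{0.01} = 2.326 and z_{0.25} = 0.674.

With allocation ratio k = n₂/n₁ = 4, Var(x̄₁−x̄₂) = σ²(1/n₁ + 1/(k·n₁)) = σ²·(k+1)/(k·n₁).
So n₁ = (1 + 1/k)·((z_{α/2} + z_β)/d)² = 1.250 × (3.000/0.81)².
n₁ = 1.250 × 13.72 = 17.1.
Round up: n₁ = 18, giving n₂ = 4 × 18 = 72.

n₁ = 18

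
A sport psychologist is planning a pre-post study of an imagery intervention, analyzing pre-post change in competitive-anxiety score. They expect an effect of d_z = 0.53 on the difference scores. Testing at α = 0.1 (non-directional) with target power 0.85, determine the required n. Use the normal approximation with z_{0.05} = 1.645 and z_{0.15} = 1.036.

n = 26 pairs

For a paired (one-sample on differences) test: n = ((z_{α/2} + z_β) / d)².
z_{α/2} + z_β = 1.645 + 1.036 = 2.681.
n = (2.681 / 0.53)² = 5.058² = 25.59.
Round up.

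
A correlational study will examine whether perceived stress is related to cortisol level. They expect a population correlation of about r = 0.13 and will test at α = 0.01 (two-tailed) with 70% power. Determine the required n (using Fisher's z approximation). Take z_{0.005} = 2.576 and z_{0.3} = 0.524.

n = 566

Fisher's z: C = ½·ln((1+r)/(1−r)) = ½·ln(1.2989) = 0.1307.
n = ((z_{α/2} + z_β)/C)² + 3.
(2.576 + 0.524) / 0.1307 = 3.100 / 0.1307 = 23.718.
n = 23.718² + 3 = 562.56 + 3 = 565.6.
Round up.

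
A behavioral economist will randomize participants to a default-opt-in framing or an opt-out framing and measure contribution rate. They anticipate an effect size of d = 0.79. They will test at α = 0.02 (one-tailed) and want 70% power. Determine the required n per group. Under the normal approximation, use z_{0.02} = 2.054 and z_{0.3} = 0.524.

n = 22 per group

For two independent groups with equal n: n = 2·((z_{α} + z_β) / d)².
z_{α} + z_β = 2.054 + 0.524 = 2.578.
n = 2 × (2.578 / 0.79)² = 2 × 3.263² = 2 × 10.65 = 21.3.
Round up to the next whole participant.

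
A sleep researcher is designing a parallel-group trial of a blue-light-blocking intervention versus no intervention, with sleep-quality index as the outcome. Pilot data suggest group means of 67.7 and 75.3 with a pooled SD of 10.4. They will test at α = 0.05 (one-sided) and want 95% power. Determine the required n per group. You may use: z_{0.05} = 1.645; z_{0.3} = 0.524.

Cohen's d = |M₁ − M₂| / SD_pooled = |67.7 − 75.3| / 10.4 = 7.6 / 10.4 = 0.731.
For two independent groups with equal n: n = 2·((z_{α} + z_β) / d)².
z_{α} + z_β = 1.645 + 1.645 = 3.290.
n = 2 × (3.290 / 0.731)² = 2 × 4.501² = 2 × 20.26 = 40.5.
Round up to the next whole participant.

n = 41 per group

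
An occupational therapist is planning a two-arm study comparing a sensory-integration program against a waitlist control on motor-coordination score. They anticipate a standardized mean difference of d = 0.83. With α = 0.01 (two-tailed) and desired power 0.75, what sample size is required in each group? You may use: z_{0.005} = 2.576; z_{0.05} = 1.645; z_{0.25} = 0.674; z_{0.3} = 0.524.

n = 31 per group

For two independent groups with equal n: n = 2·((z_{α/2} + z_β) / d)².
z_{α/2} + z_β = 2.576 + 0.674 = 3.250.
n = 2 × (3.250 / 0.83)² = 2 × 3.916² = 2 × 15.33 = 30.7.
Round up to the next whole participant.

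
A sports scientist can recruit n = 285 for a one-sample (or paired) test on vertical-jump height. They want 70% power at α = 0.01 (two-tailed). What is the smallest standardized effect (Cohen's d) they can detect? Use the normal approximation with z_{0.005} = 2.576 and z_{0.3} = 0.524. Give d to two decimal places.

For a single sample (or paired design) of n = 285: d_min = (z_{α/2} + z_β)/√n.
z-sum = 2.576 + 0.524 = 3.100.
d_min = 3.100 / √285 = 3.100 / 16.882 = 0.184.

d_min ≈ 0.18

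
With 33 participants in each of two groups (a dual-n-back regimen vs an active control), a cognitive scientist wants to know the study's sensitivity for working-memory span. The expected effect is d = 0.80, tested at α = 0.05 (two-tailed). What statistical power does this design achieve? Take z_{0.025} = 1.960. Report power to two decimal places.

For two equal groups, power = Φ(d·√(n/2) − z_{α/2}).
d·√(n/2) = 0.80 × √(33/2) = 0.80 × 4.062 = 3.250.
z_β = 3.250 − 1.960 = 1.290.
Power = Φ(1.290) = 0.901.

power ≈ 0.90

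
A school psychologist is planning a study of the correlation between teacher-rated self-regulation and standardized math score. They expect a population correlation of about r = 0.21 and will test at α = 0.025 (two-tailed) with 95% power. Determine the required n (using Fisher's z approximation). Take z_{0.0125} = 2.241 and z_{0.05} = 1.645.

n = 336

Fisher's z: C = ½·ln((1+r)/(1−r)) = ½·ln(1.5316) = 0.2132.
n = ((z_{α/2} + z_β)/C)² + 3.
(2.241 + 1.645) / 0.2132 = 3.886 / 0.2132 = 18.227.
n = 18.227² + 3 = 332.22 + 3 = 335.2.
Round up.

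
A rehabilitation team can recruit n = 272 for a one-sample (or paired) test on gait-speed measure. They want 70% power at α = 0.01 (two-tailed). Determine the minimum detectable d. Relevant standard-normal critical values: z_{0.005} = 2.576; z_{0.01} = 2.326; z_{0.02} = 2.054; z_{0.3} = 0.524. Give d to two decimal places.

d_min ≈ 0.19

For a single sample (or paired design) of n = 272: d_min = (z_{α/2} + z_β)/√n.
z-sum = 2.576 + 0.524 = 3.100.
d_min = 3.100 / √272 = 3.100 / 16.492 = 0.188.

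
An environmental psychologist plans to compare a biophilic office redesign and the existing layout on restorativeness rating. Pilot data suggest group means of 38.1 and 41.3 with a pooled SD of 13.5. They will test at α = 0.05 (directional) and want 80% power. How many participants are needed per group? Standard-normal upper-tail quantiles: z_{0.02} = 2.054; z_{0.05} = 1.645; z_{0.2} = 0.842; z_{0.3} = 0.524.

n = 221 per group

Cohen's d = |M₁ − M₂| / SD_pooled = |38.1 − 41.3| / 13.5 = 3.2 / 13.5 = 0.237.
For two independent groups with equal n: n = 2·((z_{α} + z_β) / d)².
z_{α} + z_β = 1.645 + 0.842 = 2.487.
n = 2 × (2.487 / 0.237)² = 2 × 10.494² = 2 × 110.12 = 220.2.
Round up to the next whole participant.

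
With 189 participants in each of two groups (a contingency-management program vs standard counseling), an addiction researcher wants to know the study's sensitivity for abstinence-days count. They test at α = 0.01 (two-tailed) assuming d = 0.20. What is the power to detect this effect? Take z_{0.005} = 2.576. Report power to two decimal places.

For two equal groups, power = Φ(d·√(n/2) − z_{α/2}).
d·√(n/2) = 0.20 × √(189/2) = 0.20 × 9.721 = 1.944.
z_β = 1.944 − 2.576 = -0.632.
Power = Φ(-0.632) = 0.264.

power ≈ 0.26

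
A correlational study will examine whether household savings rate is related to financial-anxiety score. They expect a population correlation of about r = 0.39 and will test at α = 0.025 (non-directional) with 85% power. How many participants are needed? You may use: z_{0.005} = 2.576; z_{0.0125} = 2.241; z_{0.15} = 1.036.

n = 67

Fisher's z: C = ½·ln((1+r)/(1−r)) = ½·ln(2.2787) = 0.4118.
n = ((z_{α/2} + z_β)/C)² + 3.
(2.241 + 1.036) / 0.4118 = 3.277 / 0.4118 = 7.958.
n = 7.958² + 3 = 63.33 + 3 = 66.3.
Round up.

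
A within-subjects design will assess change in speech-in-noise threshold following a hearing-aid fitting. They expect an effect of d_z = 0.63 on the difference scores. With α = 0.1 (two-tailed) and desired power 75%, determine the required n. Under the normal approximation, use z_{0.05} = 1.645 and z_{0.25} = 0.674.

n = 14 pairs

For a paired (one-sample on differences) test: n = ((z_{α/2} + z_β) / d)².
z_{α/2} + z_β = 1.645 + 0.674 = 2.319.
n = (2.319 / 0.63)² = 3.681² = 13.55.
Round up.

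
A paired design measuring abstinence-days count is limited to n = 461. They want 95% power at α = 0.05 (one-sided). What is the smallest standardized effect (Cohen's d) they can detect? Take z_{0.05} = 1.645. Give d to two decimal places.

d_min ≈ 0.15

For a single sample (or paired design) of n = 461: d_min = (z_{α} + z_β)/√n.
z-sum = 1.645 + 1.645 = 3.290.
d_min = 3.290 / √461 = 3.290 / 21.471 = 0.153.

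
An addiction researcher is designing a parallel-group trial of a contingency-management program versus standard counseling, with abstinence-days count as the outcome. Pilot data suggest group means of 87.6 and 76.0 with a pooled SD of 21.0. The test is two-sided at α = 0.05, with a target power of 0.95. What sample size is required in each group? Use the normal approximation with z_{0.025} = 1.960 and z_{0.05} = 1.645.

Cohen's d = |M₁ − M₂| / SD_pooled = |87.6 − 76.0| / 21.0 = 11.6 / 21.0 = 0.552.
For two independent groups with equal n: n = 2·((z_{α/2} + z_β) / d)².
z_{α/2} + z_β = 1.960 + 1.645 = 3.605.
n = 2 × (3.605 / 0.552)² = 2 × 6.531² = 2 × 42.65 = 85.3.
Round up to the next whole participant.

n = 86 per group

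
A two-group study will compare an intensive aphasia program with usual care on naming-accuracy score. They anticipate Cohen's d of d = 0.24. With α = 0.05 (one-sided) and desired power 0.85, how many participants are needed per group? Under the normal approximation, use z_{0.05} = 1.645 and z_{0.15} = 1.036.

n = 250 per group

For two independent groups with equal n: n = 2·((z_{α} + z_β) / d)².
z_{α} + z_β = 1.645 + 1.036 = 2.681.
n = 2 × (2.681 / 0.24)² = 2 × 11.171² = 2 × 124.79 = 249.6.
Round up to the next whole participant.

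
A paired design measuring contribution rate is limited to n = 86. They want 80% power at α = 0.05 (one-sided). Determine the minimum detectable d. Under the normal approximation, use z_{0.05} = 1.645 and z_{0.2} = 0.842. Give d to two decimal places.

For a single sample (or paired design) of n = 86: d_min = (z_{α} + z_β)/√n.
z-sum = 1.645 + 0.842 = 2.487.
d_min = 2.487 / √86 = 2.487 / 9.274 = 0.268.

d_min ≈ 0.27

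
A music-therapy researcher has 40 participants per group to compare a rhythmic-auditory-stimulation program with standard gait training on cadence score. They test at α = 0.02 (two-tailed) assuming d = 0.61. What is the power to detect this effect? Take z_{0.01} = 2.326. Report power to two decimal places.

For two equal groups, power = Φ(d·√(n/2) − z_{α/2}).
d·√(n/2) = 0.61 × √(40/2) = 0.61 × 4.472 = 2.728.
z_β = 2.728 − 2.326 = 0.402.
Power = Φ(0.402) = 0.656.

power ≈ 0.66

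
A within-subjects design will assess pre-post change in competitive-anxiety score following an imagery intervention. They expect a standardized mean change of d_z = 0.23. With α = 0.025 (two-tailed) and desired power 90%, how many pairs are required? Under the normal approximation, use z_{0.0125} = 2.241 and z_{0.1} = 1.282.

For a paired (one-sample on differences) test: n = ((z_{α/2} + z_β) / d)².
z_{α/2} + z_β = 2.241 + 1.282 = 3.523.
n = (3.523 / 0.23)² = 15.317² = 234.62.
Round up.

n = 235 pairs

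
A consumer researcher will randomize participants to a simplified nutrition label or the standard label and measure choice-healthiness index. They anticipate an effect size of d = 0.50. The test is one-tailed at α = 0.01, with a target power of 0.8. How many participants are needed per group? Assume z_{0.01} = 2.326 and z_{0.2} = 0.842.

n = 81 per group

For two independent groups with equal n: n = 2·((z_{α} + z_β) / d)².
z_{α} + z_β = 2.326 + 0.842 = 3.168.
n = 2 × (3.168 / 0.50)² = 2 × 6.336² = 2 × 40.14 = 80.3.
Round up to the next whole participant.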